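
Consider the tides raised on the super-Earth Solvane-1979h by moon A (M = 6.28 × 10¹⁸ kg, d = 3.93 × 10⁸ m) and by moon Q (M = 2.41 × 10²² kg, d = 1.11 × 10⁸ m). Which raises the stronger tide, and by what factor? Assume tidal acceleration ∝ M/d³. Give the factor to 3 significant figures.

Moon Q, by a factor of ≈ 1.70 × 10⁵

Tidal acceleration ∝ M/d³, so compare M/d³ for each.
Moon A: (6.28 × 10¹⁸) / (3.93 × 10⁸)³ = 1.035 × 10⁻⁷
Moon Q: (2.41 × 10²²) / (1.11 × 10⁸)³ = 1.762 × 10⁻²
Ratio (larger/smaller) = 1.70 × 10⁵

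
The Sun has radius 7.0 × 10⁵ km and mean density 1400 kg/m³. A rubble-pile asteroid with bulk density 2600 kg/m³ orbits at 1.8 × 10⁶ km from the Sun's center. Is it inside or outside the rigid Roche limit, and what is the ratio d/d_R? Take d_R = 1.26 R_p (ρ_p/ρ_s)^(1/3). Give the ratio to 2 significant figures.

d_R = 1.26 × (7.0 × 10⁵ km) × (1400/2600)^(1/3) = 7.176 × 10⁵ km
d/d_R = (1.8 × 10⁶) / (7.176 × 10⁵) = 2.5
Since d/d_R > 1, the body is outside the Roche limit.

outside; d/d_R ≈ 2.5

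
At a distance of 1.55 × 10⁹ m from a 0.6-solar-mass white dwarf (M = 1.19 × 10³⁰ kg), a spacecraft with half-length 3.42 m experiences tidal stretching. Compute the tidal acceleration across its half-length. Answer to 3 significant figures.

1.46 × 10⁻⁷ m/s²

The tidal stretch is the gradient of GM/d² times the body's extent r, hence the 1/d³ dependence.
Δg = 2GMr/d³
   = 2 × (6.674 × 10⁻¹¹) × (1.19 × 10³⁰) × (3.42) / (1.55 × 10⁹)³
   = 1.46 × 10⁻⁷ m/s²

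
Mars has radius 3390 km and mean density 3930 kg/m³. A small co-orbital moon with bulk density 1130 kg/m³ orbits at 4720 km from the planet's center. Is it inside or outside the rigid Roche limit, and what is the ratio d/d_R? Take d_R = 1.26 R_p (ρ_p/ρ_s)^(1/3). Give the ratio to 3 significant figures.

inside; d/d_R ≈ 0.729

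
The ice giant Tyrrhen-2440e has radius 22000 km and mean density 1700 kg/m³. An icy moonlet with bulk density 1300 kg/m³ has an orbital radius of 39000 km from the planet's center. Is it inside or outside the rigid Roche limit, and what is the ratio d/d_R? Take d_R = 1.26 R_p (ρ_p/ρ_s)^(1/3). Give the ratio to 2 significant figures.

outside; d/d_R ≈ 1.3

d_R = 1.26 × (22000 km) × (1700/1300)^(1/3) = 30310 km
d/d_R = (39000) / (30310) = 1.3
Since d/d_R > 1, the body is outside the Roche limit.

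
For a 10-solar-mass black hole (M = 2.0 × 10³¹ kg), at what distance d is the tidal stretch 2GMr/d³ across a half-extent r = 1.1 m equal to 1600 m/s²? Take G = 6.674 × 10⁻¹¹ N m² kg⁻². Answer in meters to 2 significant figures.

1.2 × 10⁶ m

2GMr/d³ = a_tidal  ⇒  d = (2GMr / a_tidal)^(1/3)
d = (2 × 6.674×10⁻¹¹ × (2.0 × 10³¹) × (1.1) / (1600))^(1/3)
  = 1.2 × 10⁶ m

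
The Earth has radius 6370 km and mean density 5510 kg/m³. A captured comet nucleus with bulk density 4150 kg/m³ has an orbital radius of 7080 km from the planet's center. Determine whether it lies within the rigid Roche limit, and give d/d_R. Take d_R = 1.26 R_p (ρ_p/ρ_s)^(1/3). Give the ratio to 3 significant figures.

inside; d/d_R ≈ 0.803

d_R = 1.26 × (6370 km) × (5510/4150)^(1/3) = 8822 km
d/d_R = (7080) / (8822) = 0.803
Since d/d_R < 1, the body is inside the Roche limit.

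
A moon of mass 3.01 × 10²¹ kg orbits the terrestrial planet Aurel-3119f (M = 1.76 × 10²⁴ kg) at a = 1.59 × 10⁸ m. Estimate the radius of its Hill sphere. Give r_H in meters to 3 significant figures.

1.32 × 10⁷ m

r_H ≈ a (m/3M)^(1/3)
    = (1.59 × 10⁸) × (3.01 × 10²¹ / (3 × 1.76 × 10²⁴))^(1/3)
    = 1.32 × 10⁷ m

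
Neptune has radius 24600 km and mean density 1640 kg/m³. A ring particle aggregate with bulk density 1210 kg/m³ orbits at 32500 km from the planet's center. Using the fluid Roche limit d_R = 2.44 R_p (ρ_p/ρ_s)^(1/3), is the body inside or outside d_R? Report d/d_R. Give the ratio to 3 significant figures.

d_R = 2.44 × (24600 km) × (1640/1210)^(1/3) = 66430 km
d/d_R = (32500) / (66430) = 0.489
Since d/d_R < 1, the body is inside the Roche limit.

inside; d/d_R ≈ 0.489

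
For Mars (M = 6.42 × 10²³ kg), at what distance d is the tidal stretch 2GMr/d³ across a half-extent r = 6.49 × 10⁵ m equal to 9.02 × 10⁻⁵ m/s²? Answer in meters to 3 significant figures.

8.51 × 10⁷ m

2GMr/d³ = a_tidal  ⇒  d = (2GMr / a_tidal)^(1/3)
d = (2 × 6.674×10⁻¹¹ × (6.42 × 10²³) × (6.49 × 10⁵) / (9.02 × 10⁻⁵))^(1/3)
  = 8.51 × 10⁷ m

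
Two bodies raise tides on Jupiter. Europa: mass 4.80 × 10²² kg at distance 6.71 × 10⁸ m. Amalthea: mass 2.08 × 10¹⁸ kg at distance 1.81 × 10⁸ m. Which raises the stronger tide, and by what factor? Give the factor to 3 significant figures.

Europa, by a factor of ≈ 453

Tidal stretch scales as M/d³; compute that for each body.
Europa: (4.80 × 10²²) / (6.71 × 10⁸)³ = 1.589 × 10⁻⁴
Amalthea: (2.08 × 10¹⁸) / (1.81 × 10⁸)³ = 3.508 × 10⁻⁷
Ratio (larger/smaller) = 453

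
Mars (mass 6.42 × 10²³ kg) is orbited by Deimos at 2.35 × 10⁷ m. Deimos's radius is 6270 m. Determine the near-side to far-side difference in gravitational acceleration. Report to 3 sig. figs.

8.28 × 10⁻⁵ m/s²

Δa = 4GMr/d³
   = 4 × (6.674 × 10⁻¹¹) × (6.42 × 10²³) × (6270) / (2.35 × 10⁷)³
   = 8.28 × 10⁻⁵ m/s²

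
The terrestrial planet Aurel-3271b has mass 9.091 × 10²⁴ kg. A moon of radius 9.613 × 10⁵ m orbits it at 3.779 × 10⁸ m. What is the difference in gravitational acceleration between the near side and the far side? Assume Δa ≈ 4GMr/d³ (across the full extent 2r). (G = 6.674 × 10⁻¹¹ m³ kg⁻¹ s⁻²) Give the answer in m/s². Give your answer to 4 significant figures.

Near-to-far spans 2r, so the tidal difference is twice the near-to-center value: 4GMr/d³.
a_tidal = 4GMr/d³
        = 4 × (6.674 × 10⁻¹¹) × (9.091 × 10²⁴) × (9.613 × 10⁵) / (3.779 × 10⁸)³
        = 4.323 × 10⁻⁵ m/s²

4.323 × 10⁻⁵ m/s²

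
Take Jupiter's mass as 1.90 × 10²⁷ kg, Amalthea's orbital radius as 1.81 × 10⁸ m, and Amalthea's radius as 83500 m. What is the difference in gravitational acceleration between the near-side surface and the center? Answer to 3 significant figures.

3.57 × 10⁻³ m/s²

Δg = 2GMr/d³
   = 2 × (6.674 × 10⁻¹¹) × (1.90 × 10²⁷) × (83500) / (1.81 × 10⁸)³
   = 3.57 × 10⁻³ m/s²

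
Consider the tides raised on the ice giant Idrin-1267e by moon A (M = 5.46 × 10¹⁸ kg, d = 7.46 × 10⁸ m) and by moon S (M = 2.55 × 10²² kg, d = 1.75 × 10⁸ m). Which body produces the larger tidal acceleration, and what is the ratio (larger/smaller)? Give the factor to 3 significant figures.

Moon S, by a factor of ≈ 3.62 × 10⁵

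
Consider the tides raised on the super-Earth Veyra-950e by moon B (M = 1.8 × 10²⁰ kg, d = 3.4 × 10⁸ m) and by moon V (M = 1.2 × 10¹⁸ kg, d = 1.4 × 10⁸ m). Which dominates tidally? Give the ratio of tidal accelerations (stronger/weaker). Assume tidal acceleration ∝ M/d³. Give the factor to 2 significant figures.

The tide-raising term goes as M/d³ (the gradient of a 1/d² field).
Moon B: (1.8 × 10²⁰) / (3.4 × 10⁸)³ = 4.580 × 10⁻⁶
Moon V: (1.2 × 10¹⁸) / (1.4 × 10⁸)³ = 4.373 × 10⁻⁷
Ratio (larger/smaller) = 10

Moon B, by a factor of ≈ 10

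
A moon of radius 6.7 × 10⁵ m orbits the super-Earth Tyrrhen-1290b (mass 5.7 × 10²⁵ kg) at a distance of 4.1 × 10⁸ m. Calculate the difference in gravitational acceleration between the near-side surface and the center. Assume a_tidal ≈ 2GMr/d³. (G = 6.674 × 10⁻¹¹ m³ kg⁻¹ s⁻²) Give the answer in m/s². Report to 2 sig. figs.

Differencing GM/(d−r)² and GM/d² to first order in r/d gives 2GMr/d³.
Δg = 2GMr/d³
   = 2 × (6.674 × 10⁻¹¹) × (5.7 × 10²⁵) × (6.7 × 10⁵) / (4.1 × 10⁸)³
   = 7.4 × 10⁻⁵ m/s²

7.4 × 10⁻⁵ m/s²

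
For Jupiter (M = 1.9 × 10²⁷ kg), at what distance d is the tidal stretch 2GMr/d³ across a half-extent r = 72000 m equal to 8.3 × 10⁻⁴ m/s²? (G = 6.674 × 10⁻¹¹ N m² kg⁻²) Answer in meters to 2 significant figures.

2.8 × 10⁸ m

2GMr/d³ = a_tidal  ⇒  d = (2GMr / a_tidal)^(1/3)
d = (2 × 6.674×10⁻¹¹ × (1.9 × 10²⁷) × (72000) / (8.3 × 10⁻⁴))^(1/3)
  = 2.8 × 10⁸ m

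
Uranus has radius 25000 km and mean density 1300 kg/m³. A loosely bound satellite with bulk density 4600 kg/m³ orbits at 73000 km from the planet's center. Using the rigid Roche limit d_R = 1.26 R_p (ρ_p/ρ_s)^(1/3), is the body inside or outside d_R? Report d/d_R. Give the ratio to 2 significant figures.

outside; d/d_R ≈ 3.5

d_R = 1.26 × (25000 km) × (1300/4600)^(1/3) = 20670 km
d/d_R = (73000) / (20670) = 3.5
Since d/d_R > 1, the body is outside the Roche limit.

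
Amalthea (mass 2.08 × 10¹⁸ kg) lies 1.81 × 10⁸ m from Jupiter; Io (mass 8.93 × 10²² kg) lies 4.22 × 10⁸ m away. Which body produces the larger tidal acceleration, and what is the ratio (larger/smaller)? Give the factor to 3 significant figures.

Io, by a factor of ≈ 3390

Compare M/d³ for the two perturbers:
Amalthea: (2.08 × 10¹⁸) / (1.81 × 10⁸)³ = 3.508 × 10⁻⁷
Io: (8.93 × 10²²) / (4.22 × 10⁸)³ = 1.188 × 10⁻³
Ratio (larger/smaller) = 3390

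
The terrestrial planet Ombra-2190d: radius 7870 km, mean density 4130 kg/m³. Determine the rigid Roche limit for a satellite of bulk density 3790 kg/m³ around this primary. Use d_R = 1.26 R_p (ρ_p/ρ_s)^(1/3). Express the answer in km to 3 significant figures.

d_R = 1.26 × 7870 km × (4130/3790)^(1/3)
    = 10200 km

10200 km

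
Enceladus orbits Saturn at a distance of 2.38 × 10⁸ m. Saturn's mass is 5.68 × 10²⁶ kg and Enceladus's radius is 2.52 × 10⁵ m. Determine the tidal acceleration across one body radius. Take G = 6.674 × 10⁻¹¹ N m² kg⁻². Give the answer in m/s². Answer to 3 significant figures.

The tidal stretch is the gradient of GM/d² times the body's extent r, hence the 1/d³ dependence.
a_tidal = 2GMr/d³
        = 2 × (6.674 × 10⁻¹¹) × (5.68 × 10²⁶) × (2.52 × 10⁵) / (2.38 × 10⁸)³
        = 1.42 × 10⁻³ m/s²

1.42 × 10⁻³ m/s²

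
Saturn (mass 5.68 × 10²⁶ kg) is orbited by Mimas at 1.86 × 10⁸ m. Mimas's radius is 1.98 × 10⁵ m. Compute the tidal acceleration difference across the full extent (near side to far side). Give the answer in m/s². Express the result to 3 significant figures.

4.67 × 10⁻³ m/s²

Differencing GM/(d−r)² and GM/(d+r)² to first order in r/d gives 4GMr/d³.
Δg = 4GMr/d³
   = 4 × (6.674 × 10⁻¹¹) × (5.68 × 10²⁶) × (1.98 × 10⁵) / (1.86 × 10⁸)³
   = 4.67 × 10⁻³ m/s²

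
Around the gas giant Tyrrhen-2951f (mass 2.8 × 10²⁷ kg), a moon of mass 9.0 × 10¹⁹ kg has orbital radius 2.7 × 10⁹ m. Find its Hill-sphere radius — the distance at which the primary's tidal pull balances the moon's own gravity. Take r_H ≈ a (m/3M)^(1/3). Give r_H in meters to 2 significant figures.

6.0 × 10⁶ m

r_H ≈ a (m/3M)^(1/3)
    = (2.7 × 10⁹) × (9.0 × 10¹⁹ / (3 × 2.8 × 10²⁷))^(1/3)
    = 6.0 × 10⁶ m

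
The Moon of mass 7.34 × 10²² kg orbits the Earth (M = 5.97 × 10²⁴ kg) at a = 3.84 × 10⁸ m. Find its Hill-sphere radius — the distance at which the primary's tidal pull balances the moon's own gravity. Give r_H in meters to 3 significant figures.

6.15 × 10⁷ m

r_H ≈ a (m/3M)^(1/3)
    = (3.84 × 10⁸) × (7.34 × 10²² / (3 × 5.97 × 10²⁴))^(1/3)
    = 6.15 × 10⁷ m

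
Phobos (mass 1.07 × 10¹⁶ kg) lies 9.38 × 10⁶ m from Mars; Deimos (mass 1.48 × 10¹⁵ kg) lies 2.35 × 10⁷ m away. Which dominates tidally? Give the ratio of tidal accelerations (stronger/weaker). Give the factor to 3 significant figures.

Phobos, by a factor of ≈ 114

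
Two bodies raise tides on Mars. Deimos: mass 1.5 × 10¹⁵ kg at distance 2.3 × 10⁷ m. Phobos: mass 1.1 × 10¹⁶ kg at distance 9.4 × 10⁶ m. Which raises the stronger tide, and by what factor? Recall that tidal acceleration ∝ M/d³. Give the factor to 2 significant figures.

Phobos, by a factor of ≈ 110

Tidal acceleration ∝ M/d³, so compare M/d³ for each.
Deimos: (1.5 × 10¹⁵) / (2.3 × 10⁷)³ = 1.233 × 10⁻⁷
Phobos: (1.1 × 10¹⁶) / (9.4 × 10⁶)³ = 1.324 × 10⁻⁵
Ratio (larger/smaller) = 110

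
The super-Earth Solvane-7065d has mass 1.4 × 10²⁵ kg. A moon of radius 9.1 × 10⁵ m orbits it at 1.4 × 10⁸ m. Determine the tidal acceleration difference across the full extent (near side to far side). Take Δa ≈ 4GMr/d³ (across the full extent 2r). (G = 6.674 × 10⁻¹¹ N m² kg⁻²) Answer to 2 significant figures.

1.2 × 10⁻³ m/s²

Δa = 4GMr/d³
   = 4 × (6.674 × 10⁻¹¹) × (1.4 × 10²⁵) × (9.1 × 10⁵) / (1.4 × 10⁸)³
   = 1.2 × 10⁻³ m/s²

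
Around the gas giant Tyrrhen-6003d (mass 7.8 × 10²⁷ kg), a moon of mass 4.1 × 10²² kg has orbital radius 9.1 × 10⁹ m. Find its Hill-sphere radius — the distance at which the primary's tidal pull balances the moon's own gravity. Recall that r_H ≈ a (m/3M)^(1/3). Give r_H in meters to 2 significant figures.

1.1 × 10⁸ m

r_H ≈ a (m/3M)^(1/3)
    = (9.1 × 10⁹) × (4.1 × 10²² / (3 × 7.8 × 10²⁷))^(1/3)
    = 1.1 × 10⁸ m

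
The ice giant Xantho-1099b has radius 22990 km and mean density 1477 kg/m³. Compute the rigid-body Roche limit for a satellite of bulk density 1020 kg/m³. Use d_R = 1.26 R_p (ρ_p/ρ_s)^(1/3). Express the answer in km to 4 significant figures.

32770 km

d_R = 1.26 × 22990 km × (1477/1020)^(1/3)
    = 32770 km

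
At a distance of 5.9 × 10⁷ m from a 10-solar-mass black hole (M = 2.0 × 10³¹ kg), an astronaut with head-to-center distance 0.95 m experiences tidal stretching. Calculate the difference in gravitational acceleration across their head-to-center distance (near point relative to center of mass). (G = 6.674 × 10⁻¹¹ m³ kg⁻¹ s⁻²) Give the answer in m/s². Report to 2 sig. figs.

1.2 × 10⁻² m/s²

Δg = 2GMr/d³
   = 2 × (6.674 × 10⁻¹¹) × (2.0 × 10³¹) × (0.95) / (5.9 × 10⁷)³
   = 1.2 × 10⁻² m/s²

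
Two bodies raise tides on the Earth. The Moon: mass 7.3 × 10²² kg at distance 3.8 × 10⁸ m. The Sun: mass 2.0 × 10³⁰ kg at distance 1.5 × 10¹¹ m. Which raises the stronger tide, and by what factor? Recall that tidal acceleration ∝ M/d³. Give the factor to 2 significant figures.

The Moon, by a factor of ≈ 2.2

The tide-raising term goes as M/d³ (the gradient of a 1/d² field).
The Moon: (7.3 × 10²²) / (3.8 × 10⁸)³ = 1.330 × 10⁻³
The Sun: (2.0 × 10³⁰) / (1.5 × 10¹¹)³ = 5.926 × 10⁻⁴
Ratio (larger/smaller) = 2.2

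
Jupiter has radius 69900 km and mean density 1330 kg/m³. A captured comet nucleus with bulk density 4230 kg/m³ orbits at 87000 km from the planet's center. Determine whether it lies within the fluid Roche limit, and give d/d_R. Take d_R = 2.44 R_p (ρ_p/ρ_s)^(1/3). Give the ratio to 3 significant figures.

d_R = 2.44 × (69900 km) × (1330/4230)^(1/3) = 1.160 × 10⁵ km
d/d_R = (87000) / (1.160 × 10⁵) = 0.750
Since d/d_R < 1, the body is inside the Roche limit.

inside; d/d_R ≈ 0.750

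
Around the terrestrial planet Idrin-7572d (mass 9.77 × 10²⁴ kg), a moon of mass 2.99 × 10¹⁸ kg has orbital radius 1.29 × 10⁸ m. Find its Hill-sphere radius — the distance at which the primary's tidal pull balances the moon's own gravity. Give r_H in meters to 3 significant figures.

6.03 × 10⁵ m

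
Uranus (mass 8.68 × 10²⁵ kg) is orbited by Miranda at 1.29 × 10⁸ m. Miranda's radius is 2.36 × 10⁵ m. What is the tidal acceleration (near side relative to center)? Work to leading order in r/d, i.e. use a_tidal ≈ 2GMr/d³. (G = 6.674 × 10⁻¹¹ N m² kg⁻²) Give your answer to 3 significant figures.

1.27 × 10⁻³ m/s²

Δa = 2GMr/d³
   = 2 × (6.674 × 10⁻¹¹) × (8.68 × 10²⁵) × (2.36 × 10⁵) / (1.29 × 10⁸)³
   = 1.27 × 10⁻³ m/s²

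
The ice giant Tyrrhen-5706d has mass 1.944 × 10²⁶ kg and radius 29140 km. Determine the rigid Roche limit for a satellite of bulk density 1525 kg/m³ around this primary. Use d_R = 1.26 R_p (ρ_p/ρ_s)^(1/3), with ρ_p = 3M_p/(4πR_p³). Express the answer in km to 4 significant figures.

39340 km

ρ_p = 3M_p/(4πR_p³) = 3 × (1.944 × 10²⁶) / (4π × (2.914 × 10⁷ m)³) = 1876 kg/m³
d_R = 1.26 × 29140 km × (1876/1525)^(1/3)
    = 39340 km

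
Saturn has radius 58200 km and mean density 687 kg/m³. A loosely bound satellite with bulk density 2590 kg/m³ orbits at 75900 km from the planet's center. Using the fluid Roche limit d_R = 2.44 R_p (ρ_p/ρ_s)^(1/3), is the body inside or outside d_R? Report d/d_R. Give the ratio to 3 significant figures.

d_R = 2.44 × (58200 km) × (687/2590)^(1/3) = 91240 km
d/d_R = (75900) / (91240) = 0.832
Since d/d_R < 1, the body is inside the Roche limit.

inside; d/d_R ≈ 0.832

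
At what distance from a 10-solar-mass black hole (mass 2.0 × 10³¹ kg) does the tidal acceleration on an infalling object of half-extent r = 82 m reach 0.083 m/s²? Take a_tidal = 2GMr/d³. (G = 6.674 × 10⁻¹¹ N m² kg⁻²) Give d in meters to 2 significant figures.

2GMr/d³ = a_tidal  ⇒  d = (2GMr / a_tidal)^(1/3)
d = (2 × 6.674×10⁻¹¹ × (2.0 × 10³¹) × (82) / (0.083))^(1/3)
  = 1.4 × 10⁸ m

1.4 × 10⁸ m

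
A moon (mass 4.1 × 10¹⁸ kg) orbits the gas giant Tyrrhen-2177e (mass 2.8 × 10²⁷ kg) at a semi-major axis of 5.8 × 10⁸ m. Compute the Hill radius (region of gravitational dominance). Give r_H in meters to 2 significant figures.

r_H ≈ a (m/3M)^(1/3)
    = (5.8 × 10⁸) × (4.1 × 10¹⁸ / (3 × 2.8 × 10²⁷))^(1/3)
    = 4.6 × 10⁵ m

4.6 × 10⁵ m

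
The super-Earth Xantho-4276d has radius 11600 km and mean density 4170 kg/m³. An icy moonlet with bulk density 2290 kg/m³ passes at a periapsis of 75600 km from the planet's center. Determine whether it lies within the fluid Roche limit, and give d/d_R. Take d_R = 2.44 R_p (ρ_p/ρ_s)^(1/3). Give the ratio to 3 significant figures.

d_R = 2.44 × (11600 km) × (4170/2290)^(1/3) = 34560 km
d/d_R = (75600) / (34560) = 2.19
Since d/d_R > 1, the body is outside the Roche limit.

outside; d/d_R ≈ 2.19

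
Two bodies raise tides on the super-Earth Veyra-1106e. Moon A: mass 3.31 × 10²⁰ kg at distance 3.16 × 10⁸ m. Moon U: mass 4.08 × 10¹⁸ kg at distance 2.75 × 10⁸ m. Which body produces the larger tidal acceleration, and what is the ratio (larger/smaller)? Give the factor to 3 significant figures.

Moon A, by a factor of ≈ 53.5

Tidal stretch scales as M/d³; compute that for each body.
Moon A: (3.31 × 10²⁰) / (3.16 × 10⁸)³ = 1.049 × 10⁻⁵
Moon U: (4.08 × 10¹⁸) / (2.75 × 10⁸)³ = 1.962 × 10⁻⁷
Ratio (larger/smaller) = 53.5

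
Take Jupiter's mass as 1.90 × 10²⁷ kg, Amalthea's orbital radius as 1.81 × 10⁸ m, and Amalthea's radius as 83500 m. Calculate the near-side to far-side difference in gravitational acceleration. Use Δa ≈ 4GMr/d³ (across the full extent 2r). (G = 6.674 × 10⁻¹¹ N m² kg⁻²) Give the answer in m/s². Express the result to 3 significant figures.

a_tidal = 4GMr/d³
        = 4 × (6.674 × 10⁻¹¹) × (1.90 × 10²⁷) × (83500) / (1.81 × 10⁸)³
        = 7.14 × 10⁻³ m/s²

7.14 × 10⁻³ m/s²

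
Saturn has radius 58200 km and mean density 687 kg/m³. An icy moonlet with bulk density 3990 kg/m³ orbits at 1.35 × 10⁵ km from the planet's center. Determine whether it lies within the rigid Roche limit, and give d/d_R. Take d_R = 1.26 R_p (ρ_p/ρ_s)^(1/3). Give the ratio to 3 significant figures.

outside; d/d_R ≈ 3.31

d_R = 1.26 × (58200 km) × (687/3990)^(1/3) = 40800 km
d/d_R = (1.35 × 10⁵) / (40800) = 3.31
Since d/d_R > 1, the body is outside the Roche limit.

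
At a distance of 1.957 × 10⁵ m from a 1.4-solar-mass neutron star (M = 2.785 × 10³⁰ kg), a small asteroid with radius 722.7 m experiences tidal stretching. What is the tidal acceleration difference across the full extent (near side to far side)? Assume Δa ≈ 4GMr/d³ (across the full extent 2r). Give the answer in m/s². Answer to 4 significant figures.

Near-to-far spans 2r, so the tidal difference is twice the near-to-center value: 4GMr/d³.
a_tidal = 4GMr/d³
        = 4 × (6.674 × 10⁻¹¹) × (2.785 × 10³⁰) × (722.7) / (1.957 × 10⁵)³
        = 7.169 × 10⁷ m/s²

7.169 × 10⁷ m/s²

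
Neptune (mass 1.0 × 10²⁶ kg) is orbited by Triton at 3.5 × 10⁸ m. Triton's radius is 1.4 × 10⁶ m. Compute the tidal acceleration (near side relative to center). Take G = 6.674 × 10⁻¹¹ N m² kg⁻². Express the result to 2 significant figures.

4.4 × 10⁻⁴ m/s²

Δg = 2GMr/d³
   = 2 × (6.674 × 10⁻¹¹) × (1.0 × 10²⁶) × (1.4 × 10⁶) / (3.5 × 10⁸)³
   = 4.4 × 10⁻⁴ m/s²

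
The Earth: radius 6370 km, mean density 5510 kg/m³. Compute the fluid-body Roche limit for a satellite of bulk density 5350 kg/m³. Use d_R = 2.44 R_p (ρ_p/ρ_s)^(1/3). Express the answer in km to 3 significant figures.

d_R = 2.44 × 6370 km × (5510/5350)^(1/3)
    = 15700 km

15700 km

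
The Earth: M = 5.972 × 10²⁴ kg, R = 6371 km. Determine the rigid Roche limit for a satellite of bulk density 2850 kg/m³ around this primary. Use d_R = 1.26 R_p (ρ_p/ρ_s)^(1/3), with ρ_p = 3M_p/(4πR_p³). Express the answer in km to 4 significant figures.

10000 km

ρ_p = 3M_p/(4πR_p³) = 3 × (5.972 × 10²⁴) / (4π × (6.371 × 10⁶ m)³) = 5513 kg/m³
d_R = 1.26 × 6371 km × (5513/2850)^(1/3)
    = 10000 km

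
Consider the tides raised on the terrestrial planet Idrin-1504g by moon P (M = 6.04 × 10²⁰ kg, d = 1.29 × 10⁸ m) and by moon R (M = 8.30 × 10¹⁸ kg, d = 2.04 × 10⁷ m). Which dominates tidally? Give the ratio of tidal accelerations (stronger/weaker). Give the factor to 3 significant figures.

Moon R, by a factor of ≈ 3.47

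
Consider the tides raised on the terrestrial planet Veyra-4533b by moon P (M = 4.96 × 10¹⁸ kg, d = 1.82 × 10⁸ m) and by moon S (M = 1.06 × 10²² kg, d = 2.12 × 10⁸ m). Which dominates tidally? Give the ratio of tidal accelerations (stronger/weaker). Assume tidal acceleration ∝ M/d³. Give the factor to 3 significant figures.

Compare M/d³ for the two perturbers:
Moon P: (4.96 × 10¹⁸) / (1.82 × 10⁸)³ = 8.227 × 10⁻⁷
Moon S: (1.06 × 10²²) / (2.12 × 10⁸)³ = 1.112 × 10⁻³
Ratio (larger/smaller) = 1350

Moon S, by a factor of ≈ 1350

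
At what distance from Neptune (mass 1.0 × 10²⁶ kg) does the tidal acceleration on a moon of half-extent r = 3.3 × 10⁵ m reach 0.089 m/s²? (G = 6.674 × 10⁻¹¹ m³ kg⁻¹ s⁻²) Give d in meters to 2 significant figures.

2GMr/d³ = a_tidal  ⇒  d = (2GMr / a_tidal)^(1/3)
d = (2 × 6.674×10⁻¹¹ × (1.0 × 10²⁶) × (3.3 × 10⁵) / (0.089))^(1/3)
  = 3.7 × 10⁷ m

3.7 × 10⁷ m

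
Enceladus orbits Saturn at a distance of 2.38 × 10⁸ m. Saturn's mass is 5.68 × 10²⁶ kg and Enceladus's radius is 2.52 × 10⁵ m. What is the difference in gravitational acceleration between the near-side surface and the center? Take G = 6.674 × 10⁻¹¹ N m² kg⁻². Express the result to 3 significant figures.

1.42 × 10⁻³ m/s²

Δa = 2GMr/d³
   = 2 × (6.674 × 10⁻¹¹) × (5.68 × 10²⁶) × (2.52 × 10⁵) / (2.38 × 10⁸)³
   = 1.42 × 10⁻³ m/s²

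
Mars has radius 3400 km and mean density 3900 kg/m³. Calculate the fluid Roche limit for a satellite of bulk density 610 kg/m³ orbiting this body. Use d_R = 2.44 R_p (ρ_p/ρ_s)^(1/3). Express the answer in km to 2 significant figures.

d_R = 2.44 × 3400 km × (3900/610)^(1/3)
    = 15000 km

15000 km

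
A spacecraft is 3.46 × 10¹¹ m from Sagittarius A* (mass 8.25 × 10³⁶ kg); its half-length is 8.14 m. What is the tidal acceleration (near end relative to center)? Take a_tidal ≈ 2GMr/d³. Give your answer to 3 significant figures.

2.16 × 10⁻⁷ m/s²

Differencing GM/(d−r)² and GM/d² to first order in r/d gives 2GMr/d³.
a_tidal = 2GMr/d³
        = 2 × (6.674 × 10⁻¹¹) × (8.25 × 10³⁶) × (8.14) / (3.46 × 10¹¹)³
        = 2.16 × 10⁻⁷ m/s²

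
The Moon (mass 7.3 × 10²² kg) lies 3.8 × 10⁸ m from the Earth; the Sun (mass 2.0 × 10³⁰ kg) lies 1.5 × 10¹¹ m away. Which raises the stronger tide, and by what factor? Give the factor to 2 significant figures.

Compare M/d³ for the two perturbers:
The Moon: (7.3 × 10²²) / (3.8 × 10⁸)³ = 1.330 × 10⁻³
The Sun: (2.0 × 10³⁰) / (1.5 × 10¹¹)³ = 5.926 × 10⁻⁴
Ratio (larger/smaller) = 2.2

The Moon, by a factor of ≈ 2.2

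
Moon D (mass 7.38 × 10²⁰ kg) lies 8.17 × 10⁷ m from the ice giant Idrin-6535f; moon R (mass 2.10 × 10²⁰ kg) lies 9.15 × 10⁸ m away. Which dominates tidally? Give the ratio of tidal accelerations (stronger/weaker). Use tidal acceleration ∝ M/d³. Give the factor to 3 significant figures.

Tidal acceleration ∝ M/d³, so compare M/d³ for each.
Moon D: (7.38 × 10²⁰) / (8.17 × 10⁷)³ = 1.353 × 10⁻³
Moon R: (2.10 × 10²⁰) / (9.15 × 10⁸)³ = 2.741 × 10⁻⁷
Ratio (larger/smaller) = 4940

Moon D, by a factor of ≈ 4940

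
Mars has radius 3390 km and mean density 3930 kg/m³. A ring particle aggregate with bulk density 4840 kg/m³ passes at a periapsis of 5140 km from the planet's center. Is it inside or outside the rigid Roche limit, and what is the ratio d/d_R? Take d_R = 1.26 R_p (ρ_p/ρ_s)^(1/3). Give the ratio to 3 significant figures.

d_R = 1.26 × (3390 km) × (3930/4840)^(1/3) = 3985 km
d/d_R = (5140) / (3985) = 1.29
Since d/d_R > 1, the body is outside the Roche limit.

outside; d/d_R ≈ 1.29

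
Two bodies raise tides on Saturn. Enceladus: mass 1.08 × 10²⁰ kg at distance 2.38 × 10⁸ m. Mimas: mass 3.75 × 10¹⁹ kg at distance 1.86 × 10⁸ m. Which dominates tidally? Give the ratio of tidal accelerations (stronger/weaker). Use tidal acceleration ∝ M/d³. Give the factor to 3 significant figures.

Enceladus, by a factor of ≈ 1.37

The tide-raising term goes as M/d³ (the gradient of a 1/d² field).
Enceladus: (1.08 × 10²⁰) / (2.38 × 10⁸)³ = 8.011 × 10⁻⁶
Mimas: (3.75 × 10¹⁹) / (1.86 × 10⁸)³ = 5.828 × 10⁻⁶
Ratio (larger/smaller) = 1.37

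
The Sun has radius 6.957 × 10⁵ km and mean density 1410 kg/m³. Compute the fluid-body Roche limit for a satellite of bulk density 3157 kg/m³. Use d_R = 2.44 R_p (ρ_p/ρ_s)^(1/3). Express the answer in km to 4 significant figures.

1.298 × 10⁶ km

d_R = 2.44 × 6.957 × 10⁵ km × (1410/3157)^(1/3)
    = 1.298 × 10⁶ km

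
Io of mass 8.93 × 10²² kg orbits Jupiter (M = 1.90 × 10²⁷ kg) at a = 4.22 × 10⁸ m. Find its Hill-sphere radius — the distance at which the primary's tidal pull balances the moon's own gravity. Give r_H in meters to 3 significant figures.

1.06 × 10⁷ m

r_H ≈ a (m/3M)^(1/3)
    = (4.22 × 10⁸) × (8.93 × 10²² / (3 × 1.90 × 10²⁷))^(1/3)
    = 1.06 × 10⁷ m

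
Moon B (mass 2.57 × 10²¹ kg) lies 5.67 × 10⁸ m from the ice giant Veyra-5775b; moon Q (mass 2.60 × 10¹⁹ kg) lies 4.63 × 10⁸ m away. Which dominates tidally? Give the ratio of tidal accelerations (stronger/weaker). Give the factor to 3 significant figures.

Moon B, by a factor of ≈ 53.8

The tide-raising term goes as M/d³ (the gradient of a 1/d² field).
Moon B: (2.57 × 10²¹) / (5.67 × 10⁸)³ = 1.410 × 10⁻⁵
Moon Q: (2.60 × 10¹⁹) / (4.63 × 10⁸)³ = 2.620 × 10⁻⁷
Ratio (larger/smaller) = 53.8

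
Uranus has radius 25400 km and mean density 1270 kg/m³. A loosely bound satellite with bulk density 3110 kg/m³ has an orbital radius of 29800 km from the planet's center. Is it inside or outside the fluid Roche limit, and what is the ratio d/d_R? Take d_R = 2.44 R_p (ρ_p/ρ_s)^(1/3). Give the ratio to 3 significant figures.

inside; d/d_R ≈ 0.648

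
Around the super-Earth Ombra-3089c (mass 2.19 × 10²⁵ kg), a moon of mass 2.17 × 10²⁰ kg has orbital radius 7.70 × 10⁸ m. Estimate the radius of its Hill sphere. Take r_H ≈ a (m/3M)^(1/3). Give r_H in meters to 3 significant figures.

r_H ≈ a (m/3M)^(1/3)
    = (7.70 × 10⁸) × (2.17 × 10²⁰ / (3 × 2.19 × 10²⁵))^(1/3)
    = 1.15 × 10⁷ m

1.15 × 10⁷ m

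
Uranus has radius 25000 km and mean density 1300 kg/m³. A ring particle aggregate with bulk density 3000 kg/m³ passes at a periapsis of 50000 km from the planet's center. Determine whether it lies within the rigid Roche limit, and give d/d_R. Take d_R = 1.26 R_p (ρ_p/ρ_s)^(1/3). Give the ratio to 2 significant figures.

d_R = 1.26 × (25000 km) × (1300/3000)^(1/3) = 23840 km
d/d_R = (50000) / (23840) = 2.1
Since d/d_R > 1, the body is outside the Roche limit.

outside; d/d_R ≈ 2.1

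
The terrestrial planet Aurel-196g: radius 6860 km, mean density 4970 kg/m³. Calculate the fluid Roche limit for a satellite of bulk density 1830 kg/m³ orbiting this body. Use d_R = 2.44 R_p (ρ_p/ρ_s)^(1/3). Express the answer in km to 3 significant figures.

23400 km

d_R = 2.44 × 6860 km × (4970/1830)^(1/3)
    = 23400 km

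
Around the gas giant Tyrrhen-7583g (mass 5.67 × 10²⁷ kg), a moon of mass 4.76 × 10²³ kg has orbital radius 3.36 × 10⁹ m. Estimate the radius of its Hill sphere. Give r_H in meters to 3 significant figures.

r_H ≈ a (m/3M)^(1/3)
    = (3.36 × 10⁹) × (4.76 × 10²³ / (3 × 5.67 × 10²⁷))^(1/3)
    = 1.02 × 10⁸ m

1.02 × 10⁸ m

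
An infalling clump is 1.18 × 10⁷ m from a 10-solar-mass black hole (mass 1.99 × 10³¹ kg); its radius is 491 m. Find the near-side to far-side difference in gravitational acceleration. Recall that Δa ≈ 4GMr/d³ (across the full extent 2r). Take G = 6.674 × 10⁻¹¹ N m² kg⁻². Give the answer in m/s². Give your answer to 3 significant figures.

The field gradient is 2GM/d³; across the full diameter 2r the difference is 4GMr/d³.
a_tidal = 4GMr/d³
        = 4 × (6.674 × 10⁻¹¹) × (1.99 × 10³¹) × (491) / (1.18 × 10⁷)³
        = 1.59 × 10³ m/s²

1.59 × 10³ m/s²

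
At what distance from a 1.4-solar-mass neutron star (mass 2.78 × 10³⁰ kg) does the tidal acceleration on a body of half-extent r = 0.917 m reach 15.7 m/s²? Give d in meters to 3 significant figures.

2.79 × 10⁶ m

2GMr/d³ = a_tidal  ⇒  d = (2GMr / a_tidal)^(1/3)
d = (2 × 6.674×10⁻¹¹ × (2.78 × 10³⁰) × (0.917) / (15.7))^(1/3)
  = 2.79 × 10⁶ m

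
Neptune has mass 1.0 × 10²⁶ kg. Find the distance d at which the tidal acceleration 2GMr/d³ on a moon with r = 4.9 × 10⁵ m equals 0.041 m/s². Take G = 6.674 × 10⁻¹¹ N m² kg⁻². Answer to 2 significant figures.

2GMr/d³ = a_tidal  ⇒  d = (2GMr / a_tidal)^(1/3)
d = (2 × 6.674×10⁻¹¹ × (1.0 × 10²⁶) × (4.9 × 10⁵) / (0.041))^(1/3)
  = 5.4 × 10⁷ m

5.4 × 10⁷ m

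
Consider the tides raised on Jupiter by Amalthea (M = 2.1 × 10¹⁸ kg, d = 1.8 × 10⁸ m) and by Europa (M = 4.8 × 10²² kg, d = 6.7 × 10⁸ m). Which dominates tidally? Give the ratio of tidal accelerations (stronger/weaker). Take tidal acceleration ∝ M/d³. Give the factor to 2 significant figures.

Europa, by a factor of ≈ 440

The tide-raising term goes as M/d³ (the gradient of a 1/d² field).
Amalthea: (2.1 × 10¹⁸) / (1.8 × 10⁸)³ = 3.601 × 10⁻⁷
Europa: (4.8 × 10²²) / (6.7 × 10⁸)³ = 1.596 × 10⁻⁴
Ratio (larger/smaller) = 440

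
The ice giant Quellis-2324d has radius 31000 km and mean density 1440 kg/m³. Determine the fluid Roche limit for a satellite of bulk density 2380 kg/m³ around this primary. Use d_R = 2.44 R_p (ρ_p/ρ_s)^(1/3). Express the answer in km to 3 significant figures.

64000 km

d_R = 2.44 × 31000 km × (1440/2380)^(1/3)
    = 64000 km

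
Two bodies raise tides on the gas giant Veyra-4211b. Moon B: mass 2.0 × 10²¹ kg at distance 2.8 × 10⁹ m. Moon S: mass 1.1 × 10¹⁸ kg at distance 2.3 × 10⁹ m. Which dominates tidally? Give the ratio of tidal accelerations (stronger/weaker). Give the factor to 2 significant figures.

Tidal acceleration ∝ M/d³, so compare M/d³ for each.
Moon B: (2.0 × 10²¹) / (2.8 × 10⁹)³ = 9.111 × 10⁻⁸
Moon S: (1.1 × 10¹⁸) / (2.3 × 10⁹)³ = 9.041 × 10⁻¹¹
Ratio (larger/smaller) = 1000

Moon B, by a factor of ≈ 1000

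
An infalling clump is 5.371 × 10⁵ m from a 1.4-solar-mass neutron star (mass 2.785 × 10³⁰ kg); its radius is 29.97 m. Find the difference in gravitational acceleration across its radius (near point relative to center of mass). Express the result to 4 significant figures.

Δg = 2GMr/d³
   = 2 × (6.674 × 10⁻¹¹) × (2.785 × 10³⁰) × (29.97) / (5.371 × 10⁵)³
   = 7.191 × 10⁴ m/s²

7.191 × 10⁴ m/s²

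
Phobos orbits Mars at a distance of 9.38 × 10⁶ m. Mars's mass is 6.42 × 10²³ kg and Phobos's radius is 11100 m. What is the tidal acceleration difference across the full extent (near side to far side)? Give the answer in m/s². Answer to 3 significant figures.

Δg = 4GMr/d³
   = 4 × (6.674 × 10⁻¹¹) × (6.42 × 10²³) × (11100) / (9.38 × 10⁶)³
   = 2.31 × 10⁻³ m/s²

2.31 × 10⁻³ m/s²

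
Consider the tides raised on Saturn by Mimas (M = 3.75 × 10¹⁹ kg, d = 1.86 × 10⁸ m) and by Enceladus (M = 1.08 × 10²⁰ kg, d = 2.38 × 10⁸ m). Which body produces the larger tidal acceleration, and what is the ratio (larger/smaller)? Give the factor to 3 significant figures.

Enceladus, by a factor of ≈ 1.37

The tide-raising term goes as M/d³ (the gradient of a 1/d² field).
Mimas: (3.75 × 10¹⁹) / (1.86 × 10⁸)³ = 5.828 × 10⁻⁶
Enceladus: (1.08 × 10²⁰) / (2.38 × 10⁸)³ = 8.011 × 10⁻⁶
Ratio (larger/smaller) = 1.37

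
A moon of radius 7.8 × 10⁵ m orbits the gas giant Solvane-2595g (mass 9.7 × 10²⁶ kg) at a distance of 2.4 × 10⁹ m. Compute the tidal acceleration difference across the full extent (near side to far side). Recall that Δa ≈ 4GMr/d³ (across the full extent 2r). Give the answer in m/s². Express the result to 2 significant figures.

Δg = 4GMr/d³
   = 4 × (6.674 × 10⁻¹¹) × (9.7 × 10²⁶) × (7.8 × 10⁵) / (2.4 × 10⁹)³
   = 1.5 × 10⁻⁵ m/s²

1.5 × 10⁻⁵ m/s²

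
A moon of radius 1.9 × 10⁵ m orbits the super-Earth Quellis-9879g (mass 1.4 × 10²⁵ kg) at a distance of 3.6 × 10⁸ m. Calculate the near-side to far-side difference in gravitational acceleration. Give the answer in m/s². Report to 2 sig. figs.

1.5 × 10⁻⁵ m/s²

Δa = 4GMr/d³
   = 4 × (6.674 × 10⁻¹¹) × (1.4 × 10²⁵) × (1.9 × 10⁵) / (3.6 × 10⁸)³
   = 1.5 × 10⁻⁵ m/s²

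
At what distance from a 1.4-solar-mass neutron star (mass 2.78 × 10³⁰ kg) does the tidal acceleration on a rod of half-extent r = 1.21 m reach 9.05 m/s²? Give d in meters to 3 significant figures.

3.67 × 10⁶ m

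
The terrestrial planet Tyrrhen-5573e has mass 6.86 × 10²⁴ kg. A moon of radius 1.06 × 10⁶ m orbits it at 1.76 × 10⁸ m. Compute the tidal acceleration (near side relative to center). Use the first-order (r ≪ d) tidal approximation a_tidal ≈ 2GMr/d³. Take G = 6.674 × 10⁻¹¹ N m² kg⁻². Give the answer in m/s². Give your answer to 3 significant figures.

Since r ≪ d, expand the inverse-square field across one radius to get the leading 2GMr/d³ term.
Δa = 2GMr/d³
   = 2 × (6.674 × 10⁻¹¹) × (6.86 × 10²⁴) × (1.06 × 10⁶) / (1.76 × 10⁸)³
   = 1.78 × 10⁻⁴ m/s²

1.78 × 10⁻⁴ m/s²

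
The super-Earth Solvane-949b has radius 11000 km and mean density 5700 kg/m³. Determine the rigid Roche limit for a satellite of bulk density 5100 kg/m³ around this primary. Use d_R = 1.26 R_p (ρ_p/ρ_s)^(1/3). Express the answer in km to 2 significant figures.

14000 km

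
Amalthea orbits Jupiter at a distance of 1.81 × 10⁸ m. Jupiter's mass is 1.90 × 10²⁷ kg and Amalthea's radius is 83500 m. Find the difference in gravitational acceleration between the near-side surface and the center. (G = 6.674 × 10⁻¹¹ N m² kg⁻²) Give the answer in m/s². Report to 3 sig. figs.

3.57 × 10⁻³ m/s²

Differencing GM/(d−r)² and GM/d² to first order in r/d gives 2GMr/d³.
Δg = 2GMr/d³
   = 2 × (6.674 × 10⁻¹¹) × (1.90 × 10²⁷) × (83500) / (1.81 × 10⁸)³
   = 3.57 × 10⁻³ m/s²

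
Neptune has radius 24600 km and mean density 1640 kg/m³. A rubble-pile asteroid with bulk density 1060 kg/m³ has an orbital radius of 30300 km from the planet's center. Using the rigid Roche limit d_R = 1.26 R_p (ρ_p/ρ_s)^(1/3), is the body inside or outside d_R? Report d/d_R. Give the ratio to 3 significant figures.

inside; d/d_R ≈ 0.845

d_R = 1.26 × (24600 km) × (1640/1060)^(1/3) = 35850 km
d/d_R = (30300) / (35850) = 0.845
Since d/d_R < 1, the body is inside the Roche limit.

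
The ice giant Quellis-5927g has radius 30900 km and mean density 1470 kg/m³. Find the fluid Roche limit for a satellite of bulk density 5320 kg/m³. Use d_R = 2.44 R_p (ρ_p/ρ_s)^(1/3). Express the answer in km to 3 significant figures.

49100 km

d_R = 2.44 × 30900 km × (1470/5320)^(1/3)
    = 49100 km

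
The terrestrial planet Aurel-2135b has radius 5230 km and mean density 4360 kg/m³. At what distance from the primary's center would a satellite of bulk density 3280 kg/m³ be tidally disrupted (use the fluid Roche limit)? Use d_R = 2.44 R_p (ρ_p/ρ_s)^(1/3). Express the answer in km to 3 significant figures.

14000 km

d_R = 2.44 × 5230 km × (4360/3280)^(1/3)
    = 14000 km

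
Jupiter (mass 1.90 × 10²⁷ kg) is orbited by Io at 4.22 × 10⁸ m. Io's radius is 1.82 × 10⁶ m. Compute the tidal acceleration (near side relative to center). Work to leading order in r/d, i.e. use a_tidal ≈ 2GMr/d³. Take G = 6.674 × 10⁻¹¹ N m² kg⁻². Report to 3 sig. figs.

6.14 × 10⁻³ m/s²

Δg = 2GMr/d³
   = 2 × (6.674 × 10⁻¹¹) × (1.90 × 10²⁷) × (1.82 × 10⁶) / (4.22 × 10⁸)³
   = 6.14 × 10⁻³ m/s²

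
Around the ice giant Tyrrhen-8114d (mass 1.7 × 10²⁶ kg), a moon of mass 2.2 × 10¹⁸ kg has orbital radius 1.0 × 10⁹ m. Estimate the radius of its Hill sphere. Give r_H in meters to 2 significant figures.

r_H ≈ a (m/3M)^(1/3)
    = (1.0 × 10⁹) × (2.2 × 10¹⁸ / (3 × 1.7 × 10²⁶))^(1/3)
    = 1.6 × 10⁶ m

1.6 × 10⁶ m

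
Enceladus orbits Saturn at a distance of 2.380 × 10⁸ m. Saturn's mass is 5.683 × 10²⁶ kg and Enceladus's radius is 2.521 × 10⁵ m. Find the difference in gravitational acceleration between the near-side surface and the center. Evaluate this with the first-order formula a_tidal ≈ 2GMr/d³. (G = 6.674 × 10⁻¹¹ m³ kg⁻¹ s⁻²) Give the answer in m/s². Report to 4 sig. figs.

Differencing GM/(d−r)² and GM/d² to first order in r/d gives 2GMr/d³.
a_tidal = 2GMr/d³
        = 2 × (6.674 × 10⁻¹¹) × (5.683 × 10²⁶) × (2.521 × 10⁵) / (2.380 × 10⁸)³
        = 1.419 × 10⁻³ m/s²

1.419 × 10⁻³ m/s²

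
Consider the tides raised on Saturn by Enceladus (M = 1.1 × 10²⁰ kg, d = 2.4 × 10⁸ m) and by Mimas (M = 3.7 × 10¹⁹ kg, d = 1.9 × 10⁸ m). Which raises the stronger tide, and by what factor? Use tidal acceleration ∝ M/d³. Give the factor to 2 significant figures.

Enceladus, by a factor of ≈ 1.5

Tidal acceleration ∝ M/d³, so compare M/d³ for each.
Enceladus: (1.1 × 10²⁰) / (2.4 × 10⁸)³ = 7.957 × 10⁻⁶
Mimas: (3.7 × 10¹⁹) / (1.9 × 10⁸)³ = 5.394 × 10⁻⁶
Ratio (larger/smaller) = 1.5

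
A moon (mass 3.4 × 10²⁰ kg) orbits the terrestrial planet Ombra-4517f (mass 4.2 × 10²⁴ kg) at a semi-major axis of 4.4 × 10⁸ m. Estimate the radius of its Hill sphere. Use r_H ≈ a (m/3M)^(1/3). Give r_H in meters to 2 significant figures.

1.3 × 10⁷ m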